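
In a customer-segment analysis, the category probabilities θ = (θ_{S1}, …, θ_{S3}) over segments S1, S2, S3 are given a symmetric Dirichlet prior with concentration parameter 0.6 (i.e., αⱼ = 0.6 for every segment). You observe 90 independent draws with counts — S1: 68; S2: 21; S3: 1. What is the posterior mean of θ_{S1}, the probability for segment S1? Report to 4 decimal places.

The Dirichlet prior is conjugate to the Multinomial likelihood: each posterior αⱼ = prior αⱼ + observed count nⱼ.
Posterior concentration: (68.6, 21.6, 1.6), total = 91.8.
E[θ_{S1}|data] = α_{S1}/Σα = 68.6/91.8 = 0.7473.

0.7473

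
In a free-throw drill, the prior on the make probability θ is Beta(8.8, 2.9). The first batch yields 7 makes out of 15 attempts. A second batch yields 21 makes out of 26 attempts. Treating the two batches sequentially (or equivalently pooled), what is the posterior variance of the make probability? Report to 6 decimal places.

0.003923

The Beta prior is conjugate to a Binomial/Bernoulli likelihood; the update adds successes to α and failures to β.
After batch 1: Beta(8.8+7, 2.9+8) = Beta(15.8, 10.9).
After batch 2: Beta(15.8+21, 10.9+5) = Beta(36.8, 15.9).
Var = αβ/((α+β)²(α+β+1)) = 36.8·15.9/(52.7²·53.7) = 0.003923.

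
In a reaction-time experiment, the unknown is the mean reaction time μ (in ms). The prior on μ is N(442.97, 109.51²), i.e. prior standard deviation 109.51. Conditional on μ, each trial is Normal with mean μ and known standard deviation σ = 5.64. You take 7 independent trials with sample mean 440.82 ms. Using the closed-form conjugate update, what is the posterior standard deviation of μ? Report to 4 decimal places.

For Normal data with known variance σ², a Normal(μ₀, σ₀²) prior on μ is conjugate. Posterior precision = 1/σ₀² + n/σ²; posterior mean is the precision-weighted average of μ₀ and x̄.
σ₀² = 109.51² = 11992.4401, σ² = 5.64² = 31.8096; σ² + n·σ₀² = 31.8096 + 7·11992.4401 = 83978.8903.
Posterior precision = 1/σ₀² + n/σ² = 1/11992.4401 + 7/31.8096 = (σ² + n·σ₀²)/(σ₀²σ²) = 83978.8903/(11992.4401·31.8096); posterior variance σₙ² = σ₀²σ²/(σ² + n·σ₀²) = 11992.4401·31.8096/83978.8903 = 4.542507.
Posterior SD = √σₙ² = √(11992.4401·31.8096/83978.8903) = 2.1313.

2.1313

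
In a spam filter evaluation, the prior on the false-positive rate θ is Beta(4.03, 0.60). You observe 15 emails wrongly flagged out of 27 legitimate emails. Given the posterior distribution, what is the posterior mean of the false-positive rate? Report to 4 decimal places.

The Beta prior is conjugate to a Binomial/Bernoulli likelihood; the update adds successes to α and failures to β.
Posterior: Beta(α+k, β+n−k) = Beta(4.03+15, 0.60+12) = Beta(19.03, 12.60).
Posterior mean = α/(α+β) = 19.03/31.63 = 0.6016.

0.6016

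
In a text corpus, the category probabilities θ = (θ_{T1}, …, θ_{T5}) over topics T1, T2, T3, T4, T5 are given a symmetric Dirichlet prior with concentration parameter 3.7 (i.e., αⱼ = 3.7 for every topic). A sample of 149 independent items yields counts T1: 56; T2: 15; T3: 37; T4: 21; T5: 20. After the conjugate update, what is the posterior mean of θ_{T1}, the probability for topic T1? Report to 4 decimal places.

0.3564

The Dirichlet prior is conjugate to the Multinomial likelihood: each posterior αⱼ = prior αⱼ + observed count nⱼ.
Posterior concentration: (59.7, 18.7, 40.7, 24.7, 23.7), total = 167.5.
E[θ_{T1}|data] = α_{T1}/Σα = 59.7/167.5 = 0.3564.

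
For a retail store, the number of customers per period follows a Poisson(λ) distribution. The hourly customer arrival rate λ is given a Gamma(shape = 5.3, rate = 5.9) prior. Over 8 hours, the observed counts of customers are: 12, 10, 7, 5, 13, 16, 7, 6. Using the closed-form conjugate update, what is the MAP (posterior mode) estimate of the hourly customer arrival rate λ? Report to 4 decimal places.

5.7770

With a Gamma(shape α, rate β) prior, the Poisson likelihood is conjugate: the posterior is Gamma(α + ΣXᵢ, β + n).
Sum of counts S = 76 over n = 8 hours.
Posterior: Gamma(α+S, β+n) = Gamma(5.3+76, 5.9+8) = Gamma(81.3, 13.9).
Mode of Gamma(α,β) for α≥1 is (α−1)/β = 80.3/13.9 = 5.7770.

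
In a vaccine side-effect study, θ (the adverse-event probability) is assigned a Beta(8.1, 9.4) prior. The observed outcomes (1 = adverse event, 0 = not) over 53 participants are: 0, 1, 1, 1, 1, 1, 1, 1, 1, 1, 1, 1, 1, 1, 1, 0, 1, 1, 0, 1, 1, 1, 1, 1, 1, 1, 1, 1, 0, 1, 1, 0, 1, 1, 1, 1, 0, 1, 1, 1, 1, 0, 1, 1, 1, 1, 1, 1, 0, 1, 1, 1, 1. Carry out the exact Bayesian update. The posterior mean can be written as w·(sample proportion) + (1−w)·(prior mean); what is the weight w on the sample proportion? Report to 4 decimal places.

The Beta prior is conjugate to a Binomial/Bernoulli likelihood; the update adds successes to α and failures to β.
Posterior mean = (α₀+k)/(α₀+β₀+n) = [n/(α₀+β₀+n)]·(k/n) + [(α₀+β₀)/(α₀+β₀+n)]·α₀/(α₀+β₀), so only n and the prior enter the weight.
The weight on the data is w = n/(α₀+β₀+n) = 53/(8.1+9.4+53) = 53/70.5 = 0.7518.

0.7518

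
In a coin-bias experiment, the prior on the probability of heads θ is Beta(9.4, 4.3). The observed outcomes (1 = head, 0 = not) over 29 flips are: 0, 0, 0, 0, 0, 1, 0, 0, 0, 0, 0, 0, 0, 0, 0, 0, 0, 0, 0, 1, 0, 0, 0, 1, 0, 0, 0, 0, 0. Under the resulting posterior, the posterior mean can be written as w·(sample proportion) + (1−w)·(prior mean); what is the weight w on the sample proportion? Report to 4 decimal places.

0.6792

The Beta prior is conjugate to a Binomial/Bernoulli likelihood; the update adds successes to α and failures to β.
Posterior mean = (α₀+k)/(α₀+β₀+n) = [n/(α₀+β₀+n)]·(k/n) + [(α₀+β₀)/(α₀+β₀+n)]·α₀/(α₀+β₀), so only n and the prior enter the weight.
The weight on the data is w = n/(α₀+β₀+n) = 29/(9.4+4.3+29) = 29/42.7 = 0.6792.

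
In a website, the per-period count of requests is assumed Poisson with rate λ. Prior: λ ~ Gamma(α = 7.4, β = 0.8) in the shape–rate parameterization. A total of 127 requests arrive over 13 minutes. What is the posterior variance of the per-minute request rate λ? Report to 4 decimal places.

With a Gamma(shape α, rate β) prior, the Poisson likelihood is conjugate: the posterior is Gamma(α + ΣXᵢ, β + n).
Posterior: Gamma(α+S, β+n) = Gamma(7.4+127, 0.8+13) = Gamma(134.4, 13.8).
Var = α/β² = 134.4/13.8² = 0.7057.

0.7057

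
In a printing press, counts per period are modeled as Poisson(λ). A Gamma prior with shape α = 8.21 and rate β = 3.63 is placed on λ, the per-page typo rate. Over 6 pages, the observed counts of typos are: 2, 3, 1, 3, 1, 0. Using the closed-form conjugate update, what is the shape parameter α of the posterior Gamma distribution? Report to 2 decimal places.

With a Gamma(shape α, rate β) prior, the Poisson likelihood is conjugate: the posterior is Gamma(α + ΣXᵢ, β + n).
Sum of counts S = 10 over n = 6 pages.
Posterior: Gamma(α+S, β+n) = Gamma(8.21+10, 3.63+6) = Gamma(18.21, 9.63).
Posterior α = 18.21.

18.21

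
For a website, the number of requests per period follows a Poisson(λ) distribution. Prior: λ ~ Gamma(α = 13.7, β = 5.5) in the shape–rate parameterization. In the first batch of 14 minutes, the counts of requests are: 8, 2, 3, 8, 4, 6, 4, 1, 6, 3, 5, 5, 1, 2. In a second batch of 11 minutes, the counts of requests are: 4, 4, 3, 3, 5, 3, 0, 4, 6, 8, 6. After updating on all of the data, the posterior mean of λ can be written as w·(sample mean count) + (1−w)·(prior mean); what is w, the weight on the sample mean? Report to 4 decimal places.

0.8197

With a Gamma(shape α, rate β) prior, the Poisson likelihood is conjugate: the posterior is Gamma(α + ΣXᵢ, β + n).
Total number of minutes: n = 14 + 11 = 25.
Posterior mean = (α₀+S)/(β₀+n) = [n/(β₀+n)]·(S/n) + [β₀/(β₀+n)]·(α₀/β₀), so only n and β₀ enter the weight.
Weight on data w = n/(β₀+n) = 25/(5.5+25) = 25/30.5 = 0.8197.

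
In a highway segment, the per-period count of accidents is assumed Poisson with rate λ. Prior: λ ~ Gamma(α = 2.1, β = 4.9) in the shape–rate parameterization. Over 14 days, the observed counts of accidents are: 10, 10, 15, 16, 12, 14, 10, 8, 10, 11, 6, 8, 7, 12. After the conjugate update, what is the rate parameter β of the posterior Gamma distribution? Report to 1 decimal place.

18.9

With a Gamma(shape α, rate β) prior, the Poisson likelihood is conjugate: the posterior is Gamma(α + ΣXᵢ, β + n).
Sum of counts S = 149 over n = 14 days.
Posterior: Gamma(α+S, β+n) = Gamma(2.1+149, 4.9+14) = Gamma(151.1, 18.9).
Posterior β = 18.9.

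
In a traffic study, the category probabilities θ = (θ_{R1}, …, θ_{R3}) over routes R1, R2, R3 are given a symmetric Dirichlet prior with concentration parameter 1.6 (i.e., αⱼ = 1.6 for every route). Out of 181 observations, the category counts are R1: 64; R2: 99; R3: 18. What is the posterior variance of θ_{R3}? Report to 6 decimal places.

0.000505

The Dirichlet prior is conjugate to the Multinomial likelihood: each posterior αⱼ = prior αⱼ + observed count nⱼ.
Posterior concentration: (65.6, 100.6, 19.6), total = 185.8.
Var[θ_j] = α_j(Σα−α_j)/((Σα)²(Σα+1)) = 19.6·166.2/(185.8²·186.8) = 0.000505.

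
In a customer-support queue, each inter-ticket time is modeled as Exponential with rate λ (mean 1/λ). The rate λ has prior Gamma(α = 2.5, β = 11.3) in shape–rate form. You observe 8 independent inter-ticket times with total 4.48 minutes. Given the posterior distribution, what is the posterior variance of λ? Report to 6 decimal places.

0.042167

With a Gamma(shape α, rate β) prior on the exponential rate λ, the posterior after n observations with total T = Σxᵢ is Gamma(α+n, β+T).
Posterior: Gamma(2.5+8, 11.3+4.48) = Gamma(10.5, 15.78).
Var = α/β² = 0.042167.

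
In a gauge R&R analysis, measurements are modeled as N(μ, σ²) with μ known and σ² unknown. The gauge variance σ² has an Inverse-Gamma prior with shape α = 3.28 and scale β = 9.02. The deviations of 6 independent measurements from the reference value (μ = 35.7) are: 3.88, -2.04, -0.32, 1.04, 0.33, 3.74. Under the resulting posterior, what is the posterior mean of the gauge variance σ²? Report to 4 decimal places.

4.9750

With known mean μ and an Inverse-Gamma(α, β) prior on σ², the Normal likelihood is conjugate: posterior is Inv-Gamma(α + n/2, β + Σ(xᵢ−μ)²/2).
Σ(xᵢ−μ)² = (3.88)² + (-2.04)² + (-0.32)² + (1.04)² + (0.33)² + (3.74)² = 34.4965.
Posterior: Inv-Gamma(3.28 + 6/2, 9.02 + 34.4965/2) = Inv-Gamma(6.28, 26.26825).
E[σ²|data] = β/(α−1) = 26.26825/5.28 = 4.9750.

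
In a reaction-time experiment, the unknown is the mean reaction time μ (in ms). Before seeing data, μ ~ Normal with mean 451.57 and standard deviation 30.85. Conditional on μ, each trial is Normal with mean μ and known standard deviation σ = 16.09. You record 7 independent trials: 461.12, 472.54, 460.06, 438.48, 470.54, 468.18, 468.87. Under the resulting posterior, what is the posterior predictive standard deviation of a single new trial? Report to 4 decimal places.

17.1607

For Normal data with known variance σ², a Normal(μ₀, σ₀²) prior on μ is conjugate. Posterior precision = 1/σ₀² + n/σ²; posterior mean is the precision-weighted average of μ₀ and x̄.
σ₀² = 30.85² = 951.7225, σ² = 16.09² = 258.8881; σ² + n·σ₀² = 258.8881 + 7·951.7225 = 6920.9456.
Posterior precision = 1/σ₀² + n/σ² = 1/951.7225 + 7/258.8881 = (σ² + n·σ₀²)/(σ₀²σ²) = 6920.9456/(951.7225·258.8881); posterior variance σₙ² = σ₀²σ²/(σ² + n·σ₀²) = 951.7225·258.8881/6920.9456 = 35.600573.
Predictive variance for one new observation = σₙ² + σ² = 951.7225·258.8881/6920.9456 + 258.8881 = σ²·(σ₀² + 6920.9456)/6920.9456 = 258.8881·7872.6681/6920.9456 = 294.488673; SD = √(258.8881·7872.6681/6920.9456) = 17.1607.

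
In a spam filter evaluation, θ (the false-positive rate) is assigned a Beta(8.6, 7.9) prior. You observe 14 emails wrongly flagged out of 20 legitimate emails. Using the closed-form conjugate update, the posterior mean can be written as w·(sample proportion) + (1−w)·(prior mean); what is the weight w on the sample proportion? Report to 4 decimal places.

The Beta prior is conjugate to a Binomial/Bernoulli likelihood; the update adds successes to α and failures to β.
Posterior mean = (α₀+k)/(α₀+β₀+n) = [n/(α₀+β₀+n)]·(k/n) + [(α₀+β₀)/(α₀+β₀+n)]·α₀/(α₀+β₀), so only n and the prior enter the weight.
The weight on the data is w = n/(α₀+β₀+n) = 20/(8.6+7.9+20) = 20/36.5 = 0.5479.

0.5479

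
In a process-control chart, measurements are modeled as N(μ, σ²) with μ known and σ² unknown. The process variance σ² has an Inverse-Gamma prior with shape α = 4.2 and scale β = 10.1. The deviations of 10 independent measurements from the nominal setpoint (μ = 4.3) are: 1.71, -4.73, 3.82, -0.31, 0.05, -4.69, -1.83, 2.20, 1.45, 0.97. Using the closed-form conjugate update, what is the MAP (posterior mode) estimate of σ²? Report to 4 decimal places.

With known mean μ and an Inverse-Gamma(α, β) prior on σ², the Normal likelihood is conjugate: posterior is Inv-Gamma(α + n/2, β + Σ(xᵢ−μ)²/2).
Σ(xᵢ−μ)² = (1.71)² + (-4.73)² + (3.82)² + (-0.31)² + (0.05)² + (-4.69)² + (-1.83)² + (2.20)² + (1.45)² + (0.97)² = 73.2164.
Posterior: Inv-Gamma(4.2 + 10/2, 10.1 + 73.2164/2) = Inv-Gamma(9.20, 46.70820).
Mode = β/(α+1) = 46.70820/10.20 = 4.5792.

4.5792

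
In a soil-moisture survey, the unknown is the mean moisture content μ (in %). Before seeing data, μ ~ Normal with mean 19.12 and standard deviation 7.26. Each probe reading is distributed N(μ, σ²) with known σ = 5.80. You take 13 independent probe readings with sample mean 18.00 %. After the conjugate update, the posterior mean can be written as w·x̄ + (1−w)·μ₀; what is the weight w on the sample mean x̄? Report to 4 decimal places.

For Normal data with known variance σ², a Normal(μ₀, σ₀²) prior on μ is conjugate. Posterior precision = 1/σ₀² + n/σ²; posterior mean is the precision-weighted average of μ₀ and x̄.
σ₀² = 7.26² = 52.7076, σ² = 5.80² = 33.64. Prior precision 1/σ₀² = 1/52.7076; data precision n/σ² = 13/33.64.
w = (n/σ²)/(1/σ₀² + n/σ²) = n·σ₀²/(σ² + n·σ₀²) = 13·52.7076/(33.64 + 13·52.7076) = 685.1988/718.8388 = 0.9532.

0.9532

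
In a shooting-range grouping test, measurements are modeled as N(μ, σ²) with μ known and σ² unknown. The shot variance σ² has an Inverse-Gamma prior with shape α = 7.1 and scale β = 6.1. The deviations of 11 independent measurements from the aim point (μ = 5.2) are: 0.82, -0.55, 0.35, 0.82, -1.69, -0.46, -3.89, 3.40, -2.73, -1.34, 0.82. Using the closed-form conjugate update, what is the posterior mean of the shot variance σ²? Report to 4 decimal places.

With known mean μ and an Inverse-Gamma(α, β) prior on σ², the Normal likelihood is conjugate: posterior is Inv-Gamma(α + n/2, β + Σ(xᵢ−μ)²/2).
Σ(xᵢ−μ)² = (0.82)² + (-0.55)² + (0.35)² + (0.82)² + (-1.69)² + (-0.46)² + (-3.89)² + (3.40)² + (-2.73)² + (-1.34)² + (0.82)² = 41.4505.
Posterior: Inv-Gamma(7.1 + 11/2, 6.1 + 41.4505/2) = Inv-Gamma(12.60, 26.82525).
E[σ²|data] = β/(α−1) = 26.82525/11.60 = 2.3125.

2.3125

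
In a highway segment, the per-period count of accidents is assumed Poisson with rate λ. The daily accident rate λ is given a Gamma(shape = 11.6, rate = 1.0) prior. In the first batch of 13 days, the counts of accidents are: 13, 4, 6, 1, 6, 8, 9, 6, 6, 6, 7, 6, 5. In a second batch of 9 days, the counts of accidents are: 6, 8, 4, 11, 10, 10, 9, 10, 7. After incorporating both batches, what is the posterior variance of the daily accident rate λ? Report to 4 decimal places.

With a Gamma(shape α, rate β) prior, the Poisson likelihood is conjugate: the posterior is Gamma(α + ΣXᵢ, β + n).
Batch 1: sum of counts S = 83 over n = 13 days.
After batch 1: Gamma(α+S, β+n) = Gamma(11.6+83, 1.0+13) = Gamma(94.6, 14.0).
Batch 2: sum of counts S = 75 over n = 9 days.
After batch 2: Gamma(α+S, β+n) = Gamma(94.6+75, 14.0+9) = Gamma(169.6, 23.0).
Var = α/β² = 169.6/23.0² = 0.3206.

0.3206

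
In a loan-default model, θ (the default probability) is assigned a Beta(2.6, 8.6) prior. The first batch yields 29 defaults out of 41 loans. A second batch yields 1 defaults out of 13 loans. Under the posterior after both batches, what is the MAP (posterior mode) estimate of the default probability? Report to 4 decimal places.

The Beta prior is conjugate to a Binomial/Bernoulli likelihood; the update adds successes to α and failures to β.
After batch 1: Beta(2.6+29, 8.6+12) = Beta(31.6, 20.6).
After batch 2: Beta(31.6+1, 20.6+12) = Beta(32.6, 32.6).
Mode of Beta(a,b) for a,b>1 is (a−1)/(a+b−2) = 31.6/63.2 = 0.5000.

0.5000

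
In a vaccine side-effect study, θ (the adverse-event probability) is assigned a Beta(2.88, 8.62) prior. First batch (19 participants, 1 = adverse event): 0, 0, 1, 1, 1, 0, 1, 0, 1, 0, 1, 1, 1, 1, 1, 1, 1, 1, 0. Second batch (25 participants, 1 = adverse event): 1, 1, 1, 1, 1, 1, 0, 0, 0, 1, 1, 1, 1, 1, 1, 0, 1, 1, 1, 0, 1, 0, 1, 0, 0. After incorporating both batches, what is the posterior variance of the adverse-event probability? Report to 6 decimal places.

0.004274

The Beta prior is conjugate to a Binomial/Bernoulli likelihood; the update adds successes to α and failures to β.
After batch 1: Beta(2.88+13, 8.62+6) = Beta(15.88, 14.62).
After batch 2: Beta(15.88+17, 14.62+8) = Beta(32.88, 22.62).
Var = αβ/((α+β)²(α+β+1)) = 32.88·22.62/(55.50²·56.50) = 0.004274.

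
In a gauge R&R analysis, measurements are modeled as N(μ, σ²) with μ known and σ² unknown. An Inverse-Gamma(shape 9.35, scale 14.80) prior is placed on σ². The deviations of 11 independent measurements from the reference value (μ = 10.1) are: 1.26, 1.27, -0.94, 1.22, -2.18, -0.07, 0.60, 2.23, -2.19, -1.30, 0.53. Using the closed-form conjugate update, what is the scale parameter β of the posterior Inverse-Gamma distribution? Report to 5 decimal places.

26.01485

With known mean μ and an Inverse-Gamma(α, β) prior on σ², the Normal likelihood is conjugate: posterior is Inv-Gamma(α + n/2, β + Σ(xᵢ−μ)²/2).
Σ(xᵢ−μ)² = (1.26)² + (1.27)² + (-0.94)² + (1.22)² + (-2.18)² + (-0.07)² + (0.60)² + (2.23)² + (-2.19)² + (-1.30)² + (0.53)² = 22.4297.
Posterior: Inv-Gamma(9.35 + 11/2, 14.80 + 22.4297/2) = Inv-Gamma(14.85, 26.01485).
Posterior β = 26.01485.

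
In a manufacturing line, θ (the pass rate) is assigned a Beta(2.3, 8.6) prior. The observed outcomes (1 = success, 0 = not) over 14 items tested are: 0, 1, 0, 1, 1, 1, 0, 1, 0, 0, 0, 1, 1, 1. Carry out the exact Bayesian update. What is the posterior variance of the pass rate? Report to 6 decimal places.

The Beta prior is conjugate to a Binomial/Bernoulli likelihood; the update adds successes to α and failures to β.
Posterior: Beta(α+k, β+n−k) = Beta(2.3+8, 8.6+6) = Beta(10.3, 14.6).
Var = αβ/((α+β)²(α+β+1)) = 10.3·14.6/(24.9²·25.9) = 0.009365.

0.009365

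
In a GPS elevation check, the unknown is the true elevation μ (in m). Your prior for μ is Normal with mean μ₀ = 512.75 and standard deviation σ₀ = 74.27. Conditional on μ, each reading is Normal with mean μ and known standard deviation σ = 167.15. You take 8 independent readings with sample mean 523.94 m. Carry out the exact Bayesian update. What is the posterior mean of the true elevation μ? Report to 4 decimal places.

519.6019

For Normal data with known variance σ², a Normal(μ₀, σ₀²) prior on μ is conjugate. Posterior precision = 1/σ₀² + n/σ²; posterior mean is the precision-weighted average of μ₀ and x̄.
n·x̄ = 8·523.94 = 4191.52.
σ₀² = 74.27² = 5516.0329, σ² = 167.15² = 27939.1225; σ² + n·σ₀² = 27939.1225 + 8·5516.0329 = 72067.3857.
Posterior mean = (μ₀/σ₀² + n·x̄/σ²)/(1/σ₀² + n/σ²) = (σ²·μ₀ + σ₀²·n·x̄)/(σ² + n·σ₀²) = (27939.1225·512.75 + 5516.0329·4191.52)/72067.3857 = 37446347.282883/72067.3857 = 519.6019.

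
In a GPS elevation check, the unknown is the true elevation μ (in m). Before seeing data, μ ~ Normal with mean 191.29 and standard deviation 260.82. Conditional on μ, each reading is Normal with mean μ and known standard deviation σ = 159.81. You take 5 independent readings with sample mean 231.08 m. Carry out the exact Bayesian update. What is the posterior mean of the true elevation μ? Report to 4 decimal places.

228.3010

For Normal data with known variance σ², a Normal(μ₀, σ₀²) prior on μ is conjugate. Posterior precision = 1/σ₀² + n/σ²; posterior mean is the precision-weighted average of μ₀ and x̄.
n·x̄ = 5·231.08 = 1155.4.
σ₀² = 260.82² = 68027.0724, σ² = 159.81² = 25539.2361; σ² + n·σ₀² = 25539.2361 + 5·68027.0724 = 365674.5981.
Posterior mean = (μ₀/σ₀² + n·x̄/σ²)/(1/σ₀² + n/σ²) = (σ²·μ₀ + σ₀²·n·x̄)/(σ² + n·σ₀²) = (25539.2361·191.29 + 68027.0724·1155.4)/365674.5981 = 83483879.924529/365674.5981 = 228.3010.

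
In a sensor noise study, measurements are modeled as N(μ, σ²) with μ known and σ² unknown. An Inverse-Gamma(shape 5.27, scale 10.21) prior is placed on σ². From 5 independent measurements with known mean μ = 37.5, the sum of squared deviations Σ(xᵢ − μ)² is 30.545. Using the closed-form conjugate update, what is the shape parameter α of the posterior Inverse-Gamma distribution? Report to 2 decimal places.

7.77

With known mean μ and an Inverse-Gamma(α, β) prior on σ², the Normal likelihood is conjugate: posterior is Inv-Gamma(α + n/2, β + Σ(xᵢ−μ)²/2).
Posterior: Inv-Gamma(5.27 + 5/2, 10.21 + 30.545/2) = Inv-Gamma(7.77, 25.4825).
Posterior α = 7.77.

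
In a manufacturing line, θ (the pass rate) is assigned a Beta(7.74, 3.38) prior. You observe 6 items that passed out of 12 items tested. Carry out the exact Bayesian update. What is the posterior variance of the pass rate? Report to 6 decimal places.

The Beta prior is conjugate to a Binomial/Bernoulli likelihood; the update adds successes to α and failures to β.
Posterior: Beta(α+k, β+n−k) = Beta(7.74+6, 3.38+6) = Beta(13.74, 9.38).
Var = αβ/((α+β)²(α+β+1)) = 13.74·9.38/(23.12²·24.12) = 0.009996.

0.009996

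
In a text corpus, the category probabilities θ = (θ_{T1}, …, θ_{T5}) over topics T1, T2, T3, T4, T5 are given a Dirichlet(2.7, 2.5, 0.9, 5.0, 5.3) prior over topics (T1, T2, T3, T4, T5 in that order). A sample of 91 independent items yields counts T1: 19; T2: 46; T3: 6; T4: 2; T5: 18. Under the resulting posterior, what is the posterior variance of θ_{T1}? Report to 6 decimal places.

The Dirichlet prior is conjugate to the Multinomial likelihood: each posterior αⱼ = prior αⱼ + observed count nⱼ.
Posterior concentration: (21.7, 48.5, 6.9, 7.0, 23.3), total = 107.4.
Var[θ_j] = α_j(Σα−α_j)/((Σα)²(Σα+1)) = 21.7·85.7/(107.4²·108.4) = 0.001487.

0.001487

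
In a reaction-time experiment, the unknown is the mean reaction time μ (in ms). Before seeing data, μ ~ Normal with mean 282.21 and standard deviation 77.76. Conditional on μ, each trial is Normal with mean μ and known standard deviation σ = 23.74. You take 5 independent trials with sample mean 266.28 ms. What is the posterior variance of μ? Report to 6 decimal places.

For Normal data with known variance σ², a Normal(μ₀, σ₀²) prior on μ is conjugate. Posterior precision = 1/σ₀² + n/σ²; posterior mean is the precision-weighted average of μ₀ and x̄.
σ₀² = 77.76² = 6046.6176, σ² = 23.74² = 563.5876; σ² + n·σ₀² = 563.5876 + 5·6046.6176 = 30796.6756.
Posterior precision = 1/σ₀² + n/σ² = 1/6046.6176 + 5/563.5876 = (σ² + n·σ₀²)/(σ₀²σ²) = 30796.6756/(6046.6176·563.5876); posterior variance σₙ² = σ₀²σ²/(σ² + n·σ₀²) = 6046.6176·563.5876/30796.6756 = 110.654759.

110.654759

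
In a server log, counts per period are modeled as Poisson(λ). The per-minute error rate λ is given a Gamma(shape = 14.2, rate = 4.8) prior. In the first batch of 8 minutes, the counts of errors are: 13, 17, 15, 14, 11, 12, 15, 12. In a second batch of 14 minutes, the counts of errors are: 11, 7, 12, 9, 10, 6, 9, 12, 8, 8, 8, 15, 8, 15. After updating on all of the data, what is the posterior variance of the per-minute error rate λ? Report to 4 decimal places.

With a Gamma(shape α, rate β) prior, the Poisson likelihood is conjugate: the posterior is Gamma(α + ΣXᵢ, β + n).
Batch 1: sum of counts S = 109 over n = 8 minutes.
After batch 1: Gamma(α+S, β+n) = Gamma(14.2+109, 4.8+8) = Gamma(123.2, 12.8).
Batch 2: sum of counts S = 138 over n = 14 minutes.
After batch 2: Gamma(α+S, β+n) = Gamma(123.2+138, 12.8+14) = Gamma(261.2, 26.8).
Var = α/β² = 261.2/26.8² = 0.3637.

0.3637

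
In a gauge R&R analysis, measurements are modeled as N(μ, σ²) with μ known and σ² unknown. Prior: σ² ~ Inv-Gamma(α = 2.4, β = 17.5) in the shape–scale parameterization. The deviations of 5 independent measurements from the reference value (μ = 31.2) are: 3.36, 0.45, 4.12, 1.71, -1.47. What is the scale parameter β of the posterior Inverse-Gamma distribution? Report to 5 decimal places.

With known mean μ and an Inverse-Gamma(α, β) prior on σ², the Normal likelihood is conjugate: posterior is Inv-Gamma(α + n/2, β + Σ(xᵢ−μ)²/2).
Σ(xᵢ−μ)² = (3.36)² + (0.45)² + (4.12)² + (1.71)² + (-1.47)² = 33.5515.
Posterior: Inv-Gamma(2.4 + 5/2, 17.5 + 33.5515/2) = Inv-Gamma(4.90, 34.27575).
Posterior β = 34.27575.

34.27575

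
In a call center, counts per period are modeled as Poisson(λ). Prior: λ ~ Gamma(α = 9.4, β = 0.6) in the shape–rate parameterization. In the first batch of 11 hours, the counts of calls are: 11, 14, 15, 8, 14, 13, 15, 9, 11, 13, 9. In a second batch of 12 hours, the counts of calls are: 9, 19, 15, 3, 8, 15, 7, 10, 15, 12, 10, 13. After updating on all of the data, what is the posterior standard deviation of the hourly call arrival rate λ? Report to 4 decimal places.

0.7057

With a Gamma(shape α, rate β) prior, the Poisson likelihood is conjugate: the posterior is Gamma(α + ΣXᵢ, β + n).
Batch 1: sum of counts S = 132 over n = 11 hours.
After batch 1: Gamma(α+S, β+n) = Gamma(9.4+132, 0.6+11) = Gamma(141.4, 11.6).
Batch 2: sum of counts S = 136 over n = 12 hours.
After batch 2: Gamma(α+S, β+n) = Gamma(141.4+136, 11.6+12) = Gamma(277.4, 23.6).
SD = √α/β = √277.4/23.6 = 0.7057.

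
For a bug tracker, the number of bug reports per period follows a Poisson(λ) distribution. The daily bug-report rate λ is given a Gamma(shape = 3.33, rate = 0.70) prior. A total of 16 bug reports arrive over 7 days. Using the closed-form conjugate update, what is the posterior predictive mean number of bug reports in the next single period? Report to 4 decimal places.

With a Gamma(shape α, rate β) prior, the Poisson likelihood is conjugate: the posterior is Gamma(α + ΣXᵢ, β + n).
Posterior: Gamma(α+S, β+n) = Gamma(3.33+16, 0.70+7) = Gamma(19.33, 7.70).
The predictive distribution for one future period is NegBinom with mean α/β = 2.5104.

2.5104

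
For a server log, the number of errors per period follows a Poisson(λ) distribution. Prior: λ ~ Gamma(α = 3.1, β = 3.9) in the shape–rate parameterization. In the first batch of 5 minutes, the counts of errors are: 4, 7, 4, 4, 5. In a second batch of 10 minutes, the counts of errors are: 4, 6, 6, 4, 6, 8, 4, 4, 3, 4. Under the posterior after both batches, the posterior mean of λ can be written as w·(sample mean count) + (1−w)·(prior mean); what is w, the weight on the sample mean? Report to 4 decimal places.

With a Gamma(shape α, rate β) prior, the Poisson likelihood is conjugate: the posterior is Gamma(α + ΣXᵢ, β + n).
Total number of minutes: n = 5 + 10 = 15.
Posterior mean = (α₀+S)/(β₀+n) = [n/(β₀+n)]·(S/n) + [β₀/(β₀+n)]·(α₀/β₀), so only n and β₀ enter the weight.
Weight on data w = n/(β₀+n) = 15/(3.9+15) = 15/18.9 = 0.7937.

0.7937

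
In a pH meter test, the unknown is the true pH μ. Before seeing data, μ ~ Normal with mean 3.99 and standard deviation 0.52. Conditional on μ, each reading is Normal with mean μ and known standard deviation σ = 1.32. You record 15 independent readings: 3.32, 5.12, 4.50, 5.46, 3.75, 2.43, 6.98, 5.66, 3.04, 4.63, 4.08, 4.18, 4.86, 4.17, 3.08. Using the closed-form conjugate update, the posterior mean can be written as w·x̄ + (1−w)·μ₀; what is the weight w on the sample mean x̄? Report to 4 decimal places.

For Normal data with known variance σ², a Normal(μ₀, σ₀²) prior on μ is conjugate. Posterior precision = 1/σ₀² + n/σ²; posterior mean is the precision-weighted average of μ₀ and x̄.
σ₀² = 0.52² = 0.2704, σ² = 1.32² = 1.7424. Prior precision 1/σ₀² = 1/0.2704; data precision n/σ² = 15/1.7424.
w = (n/σ²)/(1/σ₀² + n/σ²) = n·σ₀²/(σ² + n·σ₀²) = 15·0.2704/(1.7424 + 15·0.2704) = 4.056/5.7984 = 0.6995.

0.6995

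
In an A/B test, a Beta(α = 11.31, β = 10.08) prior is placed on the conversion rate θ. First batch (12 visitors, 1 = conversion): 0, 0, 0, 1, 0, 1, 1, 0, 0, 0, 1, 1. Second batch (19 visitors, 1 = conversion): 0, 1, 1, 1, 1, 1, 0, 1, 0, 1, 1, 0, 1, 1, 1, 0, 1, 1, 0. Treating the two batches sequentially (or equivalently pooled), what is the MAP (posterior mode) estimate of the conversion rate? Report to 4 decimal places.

0.5618

The Beta prior is conjugate to a Binomial/Bernoulli likelihood; the update adds successes to α and failures to β.
After batch 1: Beta(11.31+5, 10.08+7) = Beta(16.31, 17.08).
After batch 2: Beta(16.31+13, 17.08+6) = Beta(29.31, 23.08).
Mode of Beta(a,b) for a,b>1 is (a−1)/(a+b−2) = 28.31/50.39 = 0.5618.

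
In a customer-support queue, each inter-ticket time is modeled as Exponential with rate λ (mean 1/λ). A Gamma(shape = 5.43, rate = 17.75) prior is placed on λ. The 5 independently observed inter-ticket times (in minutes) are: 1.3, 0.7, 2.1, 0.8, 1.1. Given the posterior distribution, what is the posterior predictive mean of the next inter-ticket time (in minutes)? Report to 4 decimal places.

With a Gamma(shape α, rate β) prior on the exponential rate λ, the posterior after n observations with total T = Σxᵢ is Gamma(α+n, β+T).
Sum of observations T = 6.0 minutes; n = 5.
Posterior: Gamma(5.43+5, 17.75+6.0) = Gamma(10.43, 23.75).
The predictive distribution for the next observation is Lomax; its mean is β/(α−1) = 23.75/9.43 = 2.5186.

2.5186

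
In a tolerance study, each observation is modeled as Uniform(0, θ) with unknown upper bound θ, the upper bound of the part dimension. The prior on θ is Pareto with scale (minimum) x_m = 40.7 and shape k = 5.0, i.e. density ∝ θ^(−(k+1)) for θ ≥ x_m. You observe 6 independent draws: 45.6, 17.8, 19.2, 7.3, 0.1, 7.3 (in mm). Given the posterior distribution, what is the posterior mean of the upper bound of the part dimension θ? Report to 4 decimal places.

A Pareto(scale x_m, shape k) prior on the upper bound θ of Uniform(0, θ) is conjugate: posterior is Pareto(max(x_m, max xᵢ), k + n).
Sample maximum = 45.6; prior scale x_m = 40.7 → posterior scale = max = 45.6.
Posterior shape = 5.0 + 6 = 11.0.
E[θ|data] = k·x_m/(k−1) = 11.0·45.6/10.0 = 50.1600.

50.1600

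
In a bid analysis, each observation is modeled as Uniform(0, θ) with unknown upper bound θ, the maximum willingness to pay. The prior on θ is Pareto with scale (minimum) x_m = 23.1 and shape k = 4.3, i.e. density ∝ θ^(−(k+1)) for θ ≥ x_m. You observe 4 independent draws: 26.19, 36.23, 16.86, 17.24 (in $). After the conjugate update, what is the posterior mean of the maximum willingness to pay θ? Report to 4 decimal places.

A Pareto(scale x_m, shape k) prior on the upper bound θ of Uniform(0, θ) is conjugate: posterior is Pareto(max(x_m, max xᵢ), k + n).
Sample maximum = 36.23; prior scale x_m = 23.1 → posterior scale = max = 36.23.
Posterior shape = 4.3 + 4 = 8.3.
E[θ|data] = k·x_m/(k−1) = 8.3·36.23/7.3 = 41.1930.

41.1930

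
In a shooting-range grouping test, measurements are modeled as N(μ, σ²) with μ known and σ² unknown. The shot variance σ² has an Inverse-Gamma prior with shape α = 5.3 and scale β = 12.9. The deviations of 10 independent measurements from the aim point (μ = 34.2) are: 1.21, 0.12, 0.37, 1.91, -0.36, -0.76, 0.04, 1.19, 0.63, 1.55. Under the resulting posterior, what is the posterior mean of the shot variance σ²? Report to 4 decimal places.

With known mean μ and an Inverse-Gamma(α, β) prior on σ², the Normal likelihood is conjugate: posterior is Inv-Gamma(α + n/2, β + Σ(xᵢ−μ)²/2).
Σ(xᵢ−μ)² = (1.21)² + (0.12)² + (0.37)² + (1.91)² + (-0.36)² + (-0.76)² + (0.04)² + (1.19)² + (0.63)² + (1.55)² = 10.1878.
Posterior: Inv-Gamma(5.3 + 10/2, 12.9 + 10.1878/2) = Inv-Gamma(10.30, 17.99390).
E[σ²|data] = β/(α−1) = 17.99390/9.30 = 1.9348.

1.9348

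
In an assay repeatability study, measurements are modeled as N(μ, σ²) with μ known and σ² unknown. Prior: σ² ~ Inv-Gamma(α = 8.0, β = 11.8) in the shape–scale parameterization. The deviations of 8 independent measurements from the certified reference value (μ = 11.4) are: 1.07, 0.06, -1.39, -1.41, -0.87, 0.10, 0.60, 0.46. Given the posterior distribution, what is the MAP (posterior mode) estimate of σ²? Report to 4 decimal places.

With known mean μ and an Inverse-Gamma(α, β) prior on σ², the Normal likelihood is conjugate: posterior is Inv-Gamma(α + n/2, β + Σ(xᵢ−μ)²/2).
Σ(xᵢ−μ)² = (1.07)² + (0.06)² + (-1.39)² + (-1.41)² + (-0.87)² + (0.10)² + (0.60)² + (0.46)² = 6.4072.
Posterior: Inv-Gamma(8.0 + 8/2, 11.8 + 6.4072/2) = Inv-Gamma(12.00, 15.00360).
Mode = β/(α+1) = 15.00360/13.00 = 1.1541.

1.1541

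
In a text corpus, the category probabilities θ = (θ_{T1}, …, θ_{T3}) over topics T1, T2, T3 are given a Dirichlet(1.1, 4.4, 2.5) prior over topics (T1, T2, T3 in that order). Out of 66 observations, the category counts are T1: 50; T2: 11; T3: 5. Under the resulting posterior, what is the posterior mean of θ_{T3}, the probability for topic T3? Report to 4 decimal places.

The Dirichlet prior is conjugate to the Multinomial likelihood: each posterior αⱼ = prior αⱼ + observed count nⱼ.
Posterior concentration: (51.1, 15.4, 7.5), total = 74.0.
E[θ_{T3}|data] = α_{T3}/Σα = 7.5/74.0 = 0.1014.

0.1014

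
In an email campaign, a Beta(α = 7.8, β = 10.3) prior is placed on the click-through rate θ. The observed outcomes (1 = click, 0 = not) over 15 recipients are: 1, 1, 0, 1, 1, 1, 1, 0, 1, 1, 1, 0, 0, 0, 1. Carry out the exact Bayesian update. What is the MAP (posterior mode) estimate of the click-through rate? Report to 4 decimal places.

The Beta prior is conjugate to a Binomial/Bernoulli likelihood; the update adds successes to α and failures to β.
Posterior: Beta(α+k, β+n−k) = Beta(7.8+10, 10.3+5) = Beta(17.8, 15.3).
Mode of Beta(a,b) for a,b>1 is (a−1)/(a+b−2) = 16.8/31.1 = 0.5402.

0.5402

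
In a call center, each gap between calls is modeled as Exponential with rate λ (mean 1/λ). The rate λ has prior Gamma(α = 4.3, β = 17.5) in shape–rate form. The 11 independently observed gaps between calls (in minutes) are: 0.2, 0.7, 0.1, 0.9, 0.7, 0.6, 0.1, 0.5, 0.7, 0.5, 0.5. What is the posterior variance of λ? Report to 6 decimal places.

With a Gamma(shape α, rate β) prior on the exponential rate λ, the posterior after n observations with total T = Σxᵢ is Gamma(α+n, β+T).
Sum of observations T = 5.5 minutes; n = 11.
Posterior: Gamma(4.3+11, 17.5+5.5) = Gamma(15.3, 23.0).
Var = α/β² = 0.028922.

0.028922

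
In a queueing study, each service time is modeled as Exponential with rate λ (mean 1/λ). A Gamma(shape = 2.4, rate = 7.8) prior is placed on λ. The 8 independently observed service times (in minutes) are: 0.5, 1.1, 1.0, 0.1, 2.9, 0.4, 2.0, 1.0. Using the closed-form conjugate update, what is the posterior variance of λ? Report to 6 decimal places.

0.036848

With a Gamma(shape α, rate β) prior on the exponential rate λ, the posterior after n observations with total T = Σxᵢ is Gamma(α+n, β+T).
Sum of observations T = 9.0 minutes; n = 8.
Posterior: Gamma(2.4+8, 7.8+9.0) = Gamma(10.4, 16.8).
Var = α/β² = 0.036848.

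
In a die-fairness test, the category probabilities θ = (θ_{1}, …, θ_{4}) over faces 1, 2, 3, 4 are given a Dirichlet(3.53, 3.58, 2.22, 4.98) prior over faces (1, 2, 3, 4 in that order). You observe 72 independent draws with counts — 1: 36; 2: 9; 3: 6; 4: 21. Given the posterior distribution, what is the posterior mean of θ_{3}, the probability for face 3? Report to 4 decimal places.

0.0952

The Dirichlet prior is conjugate to the Multinomial likelihood: each posterior αⱼ = prior αⱼ + observed count nⱼ.
Posterior concentration: (39.53, 12.58, 8.22, 25.98), total = 86.31.
E[θ_{3}|data] = α_{3}/Σα = 8.22/86.31 = 0.0952.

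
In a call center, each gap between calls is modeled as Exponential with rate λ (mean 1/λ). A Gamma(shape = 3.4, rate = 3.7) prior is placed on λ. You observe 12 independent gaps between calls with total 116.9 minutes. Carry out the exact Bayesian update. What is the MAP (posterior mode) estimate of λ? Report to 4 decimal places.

With a Gamma(shape α, rate β) prior on the exponential rate λ, the posterior after n observations with total T = Σxᵢ is Gamma(α+n, β+T).
Posterior: Gamma(3.4+12, 3.7+116.9) = Gamma(15.4, 120.6).
Mode = (α−1)/β = 0.1194.

0.1194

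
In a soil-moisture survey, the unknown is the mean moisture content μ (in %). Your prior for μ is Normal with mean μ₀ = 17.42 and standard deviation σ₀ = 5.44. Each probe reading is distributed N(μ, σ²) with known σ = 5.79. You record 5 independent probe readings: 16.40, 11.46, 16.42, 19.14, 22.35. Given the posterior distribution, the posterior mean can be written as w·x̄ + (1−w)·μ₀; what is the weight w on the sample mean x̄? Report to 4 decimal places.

For Normal data with known variance σ², a Normal(μ₀, σ₀²) prior on μ is conjugate. Posterior precision = 1/σ₀² + n/σ²; posterior mean is the precision-weighted average of μ₀ and x̄.
σ₀² = 5.44² = 29.5936, σ² = 5.79² = 33.5241. Prior precision 1/σ₀² = 1/29.5936; data precision n/σ² = 5/33.5241.
w = (n/σ²)/(1/σ₀² + n/σ²) = n·σ₀²/(σ² + n·σ₀²) = 5·29.5936/(33.5241 + 5·29.5936) = 147.968/181.4921 = 0.8153.

0.8153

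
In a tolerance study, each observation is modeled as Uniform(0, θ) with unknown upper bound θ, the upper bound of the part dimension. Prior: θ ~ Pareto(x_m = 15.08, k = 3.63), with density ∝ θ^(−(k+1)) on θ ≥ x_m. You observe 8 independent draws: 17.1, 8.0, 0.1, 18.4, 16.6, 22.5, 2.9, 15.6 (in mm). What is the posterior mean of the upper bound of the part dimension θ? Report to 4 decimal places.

24.6167

A Pareto(scale x_m, shape k) prior on the upper bound θ of Uniform(0, θ) is conjugate: posterior is Pareto(max(x_m, max xᵢ), k + n).
Sample maximum = 22.5; prior scale x_m = 15.08 → posterior scale = max = 22.50.
Posterior shape = 3.63 + 8 = 11.63.
E[θ|data] = k·x_m/(k−1) = 11.63·22.50/10.63 = 24.6167.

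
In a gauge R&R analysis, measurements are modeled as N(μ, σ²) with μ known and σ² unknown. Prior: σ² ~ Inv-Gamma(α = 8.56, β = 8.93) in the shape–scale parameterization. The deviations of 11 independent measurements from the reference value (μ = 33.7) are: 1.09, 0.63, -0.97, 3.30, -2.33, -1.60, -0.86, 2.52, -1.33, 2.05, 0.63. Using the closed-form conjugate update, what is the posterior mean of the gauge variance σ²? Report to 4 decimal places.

2.0185

With known mean μ and an Inverse-Gamma(α, β) prior on σ², the Normal likelihood is conjugate: posterior is Inv-Gamma(α + n/2, β + Σ(xᵢ−μ)²/2).
Σ(xᵢ−μ)² = (1.09)² + (0.63)² + (-0.97)² + (3.30)² + (-2.33)² + (-1.60)² + (-0.86)² + (2.52)² + (-1.33)² + (2.05)² + (0.63)² = 34.8631.
Posterior: Inv-Gamma(8.56 + 11/2, 8.93 + 34.8631/2) = Inv-Gamma(14.06, 26.36155).
E[σ²|data] = β/(α−1) = 26.36155/13.06 = 2.0185.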